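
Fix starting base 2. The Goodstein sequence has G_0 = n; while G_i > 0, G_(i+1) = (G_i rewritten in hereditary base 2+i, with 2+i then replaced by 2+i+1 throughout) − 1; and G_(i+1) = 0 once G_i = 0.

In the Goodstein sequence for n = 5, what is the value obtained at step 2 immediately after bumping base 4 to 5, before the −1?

468

step 0: 5 = 2^2 + 1; sub 3 for 2: 3^3 + 1; = 28; G_1 = 28−1 = 27
step 1: 27 = 3^3; sub 4 for 3: 4^4; = 256; G_2 = 256−1 = 255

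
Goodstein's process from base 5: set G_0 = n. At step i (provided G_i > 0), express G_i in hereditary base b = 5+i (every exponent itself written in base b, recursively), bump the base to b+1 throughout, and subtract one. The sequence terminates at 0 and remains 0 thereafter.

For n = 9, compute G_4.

[0] 9 ≡ 5 + 4 (base 5). Lift 6: 10. −1: 9.
[1] 9 ≡ 6 + 3 (base 6). Lift 7: 10. −1: 9.
[2] 9 ≡ 7 + 2 (base 7). Lift 8: 10. −1: 9.
[3] 9 ≡ 8 + 1 (base 8). Lift 9: 10. −1: 9.
[4] 9 ≡ 9 (base 9). Lift 10: 10. −1: 9.

9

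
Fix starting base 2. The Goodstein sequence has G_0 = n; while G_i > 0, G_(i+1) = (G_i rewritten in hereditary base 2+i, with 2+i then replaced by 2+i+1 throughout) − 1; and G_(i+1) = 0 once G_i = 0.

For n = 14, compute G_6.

134404971

i=0: 14 = 2^(2 + 1) + 2^2 + 2 (b=2); 2→3: 3^(3 + 1) + 3^3 + 3 = 111; 111−1 = 110
i=1: 110 = 3^(3 + 1) + 3^3 + 2 (b=3); 3→4: 4^(4 + 1) + 4^4 + 2 = 1282; 1282−1 = 1281
i=2: 1281 = 4^(4 + 1) + 4^4 + 1 (b=4); 4→5: 5^(5 + 1) + 5^5 + 1 = 18751; 18751−1 = 18750
i=3: 18750 = 5^(5 + 1) + 5^5 (b=5); 5→6: 6^(6 + 1) + 6^6 = 326592; 326592−1 = 326591
i=4: 326591 = 6^(6 + 1) + 5·6^5 + 5·6^4 + 5·6^3 + 5·6^2 + 5·6 + 5 (b=6); 6→7: 7^(7 + 1) + 5·7^5 + 5·7^4 + 5·7^3 + 5·7^2 + 5·7 + 5 = 5862841; 5862841−1 = 5862840
i=5: 5862840 = 7^(7 + 1) + 5·7^5 + 5·7^4 + 5·7^3 + 5·7^2 + 5·7 + 4 (b=7); 7→8: 8^(8 + 1) + 5·8^5 + 5·8^4 + 5·8^3 + 5·8^2 + 5·8 + 4 = 134404972; 134404972−1 = 134404971
i=6: 134404971 = 8^(8 + 1) + 5·8^5 + 5·8^4 + 5·8^3 + 5·8^2 + 5·8 + 3 (b=8); 8→9: 9^(9 + 1) + 5·9^5 + 5·9^4 + 5·9^3 + 5·9^2 + 5·9 + 3 = 3487116549; 3487116549−1 = 3487116548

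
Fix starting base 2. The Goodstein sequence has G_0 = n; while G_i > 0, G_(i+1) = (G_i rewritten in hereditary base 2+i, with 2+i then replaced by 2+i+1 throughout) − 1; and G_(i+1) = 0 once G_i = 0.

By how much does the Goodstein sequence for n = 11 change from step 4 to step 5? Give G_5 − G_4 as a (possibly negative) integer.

5484864

step 0: 11 = 2^(2 + 1) + 2 + 1; sub 3 for 2: 3^(3 + 1) + 3 + 1; = 85; G_1 = 85−1 = 84
step 1: 84 = 3^(3 + 1) + 3; sub 4 for 3: 4^(4 + 1) + 4; = 1028; G_2 = 1028−1 = 1027
step 2: 1027 = 4^(4 + 1) + 3; sub 5 for 4: 5^(5 + 1) + 3; = 15628; G_3 = 15628−1 = 15627
step 3: 15627 = 5^(5 + 1) + 2; sub 6 for 5: 6^(6 + 1) + 2; = 279938; G_4 = 279938−1 = 279937
step 4: 279937 = 6^(6 + 1) + 1; sub 7 for 6: 7^(7 + 1) + 1; = 5764802; G_5 = 5764802−1 = 5764801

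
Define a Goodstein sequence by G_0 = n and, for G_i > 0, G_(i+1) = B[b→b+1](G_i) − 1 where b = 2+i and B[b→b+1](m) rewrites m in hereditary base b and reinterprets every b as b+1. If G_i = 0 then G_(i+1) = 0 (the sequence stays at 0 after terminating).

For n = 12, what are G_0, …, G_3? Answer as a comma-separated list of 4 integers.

12 —HB2→ 2^(2 + 1) + 2^2 —bump→ 3^(3 + 1) + 3^3 = 108 —(−1)→ 107
107 —HB3→ 3^(3 + 1) + 2·3^2 + 2·3 + 2 —bump→ 4^(4 + 1) + 2·4^2 + 2·4 + 2 = 1066 —(−1)→ 1065
1065 —HB4→ 4^(4 + 1) + 2·4^2 + 2·4 + 1 —bump→ 5^(5 + 1) + 2·5^2 + 2·5 + 1 = 15686 —(−1)→ 15685

12, 107, 1065, 15685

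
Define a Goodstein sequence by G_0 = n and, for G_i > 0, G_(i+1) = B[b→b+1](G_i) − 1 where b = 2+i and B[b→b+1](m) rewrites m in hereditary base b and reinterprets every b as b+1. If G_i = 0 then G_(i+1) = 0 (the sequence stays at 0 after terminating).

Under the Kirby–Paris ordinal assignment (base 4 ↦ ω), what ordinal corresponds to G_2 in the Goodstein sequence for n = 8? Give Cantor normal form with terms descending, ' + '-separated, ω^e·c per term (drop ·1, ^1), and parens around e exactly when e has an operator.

ω^ω·2 + ω^2·2 + ω·2 + 1

step 0: 8 = 2^(2 + 1); sub 3 for 2: 3^(3 + 1); = 81; G_1 = 81−1 = 80
step 1: 80 = 2·3^3 + 2·3^2 + 2·3 + 2; sub 4 for 3: 2·4^4 + 2·4^2 + 2·4 + 2; = 554; G_2 = 554−1 = 553
step 2: 553 = 2·4^4 + 2·4^2 + 2·4 + 1; sub 5 for 4: 2·5^5 + 2·5^2 + 2·5 + 1; = 6311; G_3 = 6311−1 = 6310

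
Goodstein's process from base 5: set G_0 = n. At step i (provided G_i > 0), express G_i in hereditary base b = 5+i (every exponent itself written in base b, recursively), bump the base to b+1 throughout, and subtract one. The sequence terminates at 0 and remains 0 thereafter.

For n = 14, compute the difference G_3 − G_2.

1

base 5: 14 = 2·5 + 4; at 6: 2·6 + 4 = 16; next = 15
base 6: 15 = 2·6 + 3; at 7: 2·7 + 3 = 17; next = 16
base 7: 16 = 2·7 + 2; at 8: 2·8 + 2 = 18; next = 17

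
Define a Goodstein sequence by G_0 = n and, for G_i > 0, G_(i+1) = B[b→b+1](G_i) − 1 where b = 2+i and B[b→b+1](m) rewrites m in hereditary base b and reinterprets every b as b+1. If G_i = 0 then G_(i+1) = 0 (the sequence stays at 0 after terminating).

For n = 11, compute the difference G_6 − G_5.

G_0 = 11. HB_2(11) = 2^(2 + 1) + 2 + 1. Bump = 85. G_1 = 84.
G_1 = 84. HB_3(84) = 3^(3 + 1) + 3. Bump = 1028. G_2 = 1027.
G_2 = 1027. HB_4(1027) = 4^(4 + 1) + 3. Bump = 15628. G_3 = 15627.
G_3 = 15627. HB_5(15627) = 5^(5 + 1) + 2. Bump = 279938. G_4 = 279937.
G_4 = 279937. HB_6(279937) = 6^(6 + 1) + 1. Bump = 5764802. G_5 = 5764801.
G_5 = 5764801. HB_7(5764801) = 7^(7 + 1). Bump = 134217728. G_6 = 134217727.

128452926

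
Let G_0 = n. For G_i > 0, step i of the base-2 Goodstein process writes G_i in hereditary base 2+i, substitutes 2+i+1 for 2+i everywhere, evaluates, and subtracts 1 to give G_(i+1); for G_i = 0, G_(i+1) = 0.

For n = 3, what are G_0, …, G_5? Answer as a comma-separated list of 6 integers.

3, 3, 3, 2, 1, 0

G_0=3  [base 2] 2 + 1  →[2↦3]→  3 + 1 = 4  −1 ⇒ G_1=3
G_1=3  [base 3] 3  →[3↦4]→  4 = 4  −1 ⇒ G_2=3
G_2=3  [base 4] 3  →[4↦5]→  3 = 3  −1 ⇒ G_3=2
G_3=2  [base 5] 2  →[5↦6]→  2 = 2  −1 ⇒ G_4=1
G_4=1  [base 6] 1  →[6↦7]→  1 = 1  −1 ⇒ G_5=0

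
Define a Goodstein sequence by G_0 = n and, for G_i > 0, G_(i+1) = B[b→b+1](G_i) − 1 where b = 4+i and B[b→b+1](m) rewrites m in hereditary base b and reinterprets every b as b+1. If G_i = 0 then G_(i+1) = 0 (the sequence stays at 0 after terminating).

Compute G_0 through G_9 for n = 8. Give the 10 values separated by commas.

step 0: 8 = 2·4; sub 5 for 4: 2·5; = 10; G_1 = 10−1 = 9
step 1: 9 = 5 + 4; sub 6 for 5: 6 + 4; = 10; G_2 = 10−1 = 9
step 2: 9 = 6 + 3; sub 7 for 6: 7 + 3; = 10; G_3 = 10−1 = 9
step 3: 9 = 7 + 2; sub 8 for 7: 8 + 2; = 10; G_4 = 10−1 = 9
step 4: 9 = 8 + 1; sub 9 for 8: 9 + 1; = 10; G_5 = 10−1 = 9
step 5: 9 = 9; sub 10 for 9: 10; = 10; G_6 = 10−1 = 9
step 6: 9 = 9; sub 11 for 10: 9; = 9; G_7 = 9−1 = 8
step 7: 8 = 8; sub 12 for 11: 8; = 8; G_8 = 8−1 = 7
step 8: 7 = 7; sub 13 for 12: 7; = 7; G_9 = 7−1 = 6

8, 9, 9, 9, 9, 9, 9, 8, 7, 6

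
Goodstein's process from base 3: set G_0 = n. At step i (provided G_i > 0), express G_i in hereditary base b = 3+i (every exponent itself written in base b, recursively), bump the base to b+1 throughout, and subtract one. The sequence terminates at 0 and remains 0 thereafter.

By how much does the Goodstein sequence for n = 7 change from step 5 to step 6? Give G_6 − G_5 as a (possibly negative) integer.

0

7 —HB3→ 2·3 + 1 —bump→ 2·4 + 1 = 9 —(−1)→ 8
8 —HB4→ 2·4 —bump→ 2·5 = 10 —(−1)→ 9
9 —HB5→ 5 + 4 —bump→ 6 + 4 = 10 —(−1)→ 9
9 —HB6→ 6 + 3 —bump→ 7 + 3 = 10 —(−1)→ 9
9 —HB7→ 7 + 2 —bump→ 8 + 2 = 10 —(−1)→ 9
9 —HB8→ 8 + 1 —bump→ 9 + 1 = 10 —(−1)→ 9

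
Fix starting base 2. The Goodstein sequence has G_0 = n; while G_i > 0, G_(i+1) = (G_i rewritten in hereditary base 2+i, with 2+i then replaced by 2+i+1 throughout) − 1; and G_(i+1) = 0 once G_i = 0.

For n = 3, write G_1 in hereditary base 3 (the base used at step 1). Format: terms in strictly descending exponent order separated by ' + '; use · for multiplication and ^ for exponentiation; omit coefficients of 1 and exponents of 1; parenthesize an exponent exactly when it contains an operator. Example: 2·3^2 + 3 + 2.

3

[0] 3 ≡ 2 + 1 (base 2). Lift 3: 4. −1: 3.
[1] 3 ≡ 3 (base 3). Lift 4: 4. −1: 3.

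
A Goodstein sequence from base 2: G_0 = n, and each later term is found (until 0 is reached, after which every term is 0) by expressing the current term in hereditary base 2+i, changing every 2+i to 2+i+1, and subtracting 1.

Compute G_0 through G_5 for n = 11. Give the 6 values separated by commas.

11, 84, 1027, 15627, 279937, 5764801

i=0: 11 = 2^(2 + 1) + 2 + 1 (b=2); 2→3: 3^(3 + 1) + 3 + 1 = 85; 85−1 = 84
i=1: 84 = 3^(3 + 1) + 3 (b=3); 3→4: 4^(4 + 1) + 4 = 1028; 1028−1 = 1027
i=2: 1027 = 4^(4 + 1) + 3 (b=4); 4→5: 5^(5 + 1) + 3 = 15628; 15628−1 = 15627
i=3: 15627 = 5^(5 + 1) + 2 (b=5); 5→6: 6^(6 + 1) + 2 = 279938; 279938−1 = 279937
i=4: 279937 = 6^(6 + 1) + 1 (b=6); 6→7: 7^(7 + 1) + 1 = 5764802; 5764802−1 = 5764801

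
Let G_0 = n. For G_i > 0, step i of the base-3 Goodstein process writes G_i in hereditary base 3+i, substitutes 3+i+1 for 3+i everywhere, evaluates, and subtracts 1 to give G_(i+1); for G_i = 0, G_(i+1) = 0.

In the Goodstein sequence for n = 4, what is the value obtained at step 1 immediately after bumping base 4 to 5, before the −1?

[0] 4 ≡ 3 + 1 (base 3). Lift 4: 5. −1: 4.
[1] 4 ≡ 4 (base 4). Lift 5: 5. −1: 4.

5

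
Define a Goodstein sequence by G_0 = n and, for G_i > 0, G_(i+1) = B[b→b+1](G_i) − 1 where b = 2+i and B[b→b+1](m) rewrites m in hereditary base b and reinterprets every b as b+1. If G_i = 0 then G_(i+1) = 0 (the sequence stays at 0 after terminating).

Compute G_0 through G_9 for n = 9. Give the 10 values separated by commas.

[0] 9 ≡ 2^(2 + 1) + 1 (base 2). Lift 3: 82. −1: 81.
[1] 81 ≡ 3^(3 + 1) (base 3). Lift 4: 1024. −1: 1023.
[2] 1023 ≡ 3·4^4 + 3·4^3 + 3·4^2 + 3·4 + 3 (base 4). Lift 5: 9843. −1: 9842.
[3] 9842 ≡ 3·5^5 + 3·5^3 + 3·5^2 + 3·5 + 2 (base 5). Lift 6: 140744. −1: 140743.
[4] 140743 ≡ 3·6^6 + 3·6^3 + 3·6^2 + 3·6 + 1 (base 6). Lift 7: 2471827. −1: 2471826.
[5] 2471826 ≡ 3·7^7 + 3·7^3 + 3·7^2 + 3·7 (base 7). Lift 8: 50333400. −1: 50333399.
[6] 50333399 ≡ 3·8^8 + 3·8^3 + 3·8^2 + 2·8 + 7 (base 8). Lift 9: 1162263922. −1: 1162263921.
[7] 1162263921 ≡ 3·9^9 + 3·9^3 + 3·9^2 + 2·9 + 6 (base 9). Lift 10: 30000003326. −1: 30000003325.
[8] 30000003325 ≡ 3·10^10 + 3·10^3 + 3·10^2 + 2·10 + 5 (base 10). Lift 11: 855935016216. −1: 855935016215.

9, 81, 1023, 9842, 140743, 2471826, 50333399, 1162263921, 30000003325, 855935016215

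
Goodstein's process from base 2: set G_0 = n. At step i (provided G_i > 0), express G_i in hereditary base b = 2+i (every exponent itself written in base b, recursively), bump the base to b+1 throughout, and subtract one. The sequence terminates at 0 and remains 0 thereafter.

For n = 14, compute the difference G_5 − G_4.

5536249

G_0 = 14. HB_2(14) = 2^(2 + 1) + 2^2 + 2. Bump = 111. G_1 = 110.
G_1 = 110. HB_3(110) = 3^(3 + 1) + 3^3 + 2. Bump = 1282. G_2 = 1281.
G_2 = 1281. HB_4(1281) = 4^(4 + 1) + 4^4 + 1. Bump = 18751. G_3 = 18750.
G_3 = 18750. HB_5(18750) = 5^(5 + 1) + 5^5. Bump = 326592. G_4 = 326591.
G_4 = 326591. HB_6(326591) = 6^(6 + 1) + 5·6^5 + 5·6^4 + 5·6^3 + 5·6^2 + 5·6 + 5. Bump = 5862841. G_5 = 5862840.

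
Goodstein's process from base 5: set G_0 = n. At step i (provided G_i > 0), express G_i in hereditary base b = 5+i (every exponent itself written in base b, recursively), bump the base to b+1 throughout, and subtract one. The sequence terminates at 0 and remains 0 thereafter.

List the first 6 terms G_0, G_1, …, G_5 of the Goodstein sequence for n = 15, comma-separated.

15, 17, 18, 19, 20, 21

base 5: 15 = 3·5; at 6: 3·6 = 18; next = 17
base 6: 17 = 2·6 + 5; at 7: 2·7 + 5 = 19; next = 18
base 7: 18 = 2·7 + 4; at 8: 2·8 + 4 = 20; next = 19
base 8: 19 = 2·8 + 3; at 9: 2·9 + 3 = 21; next = 20
base 9: 20 = 2·9 + 2; at 10: 2·10 + 2 = 22; next = 21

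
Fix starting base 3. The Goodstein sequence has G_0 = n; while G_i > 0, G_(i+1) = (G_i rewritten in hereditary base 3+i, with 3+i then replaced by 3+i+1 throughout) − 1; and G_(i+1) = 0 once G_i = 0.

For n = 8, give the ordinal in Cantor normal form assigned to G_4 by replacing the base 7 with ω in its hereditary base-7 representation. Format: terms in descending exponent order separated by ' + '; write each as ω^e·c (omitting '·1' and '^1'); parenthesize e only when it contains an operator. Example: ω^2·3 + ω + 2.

ω + 4

i=0: 8 = 2·3 + 2 (b=3); 3→4: 2·4 + 2 = 10; 10−1 = 9
i=1: 9 = 2·4 + 1 (b=4); 4→5: 2·5 + 1 = 11; 11−1 = 10
i=2: 10 = 2·5 (b=5); 5→6: 2·6 = 12; 12−1 = 11
i=3: 11 = 6 + 5 (b=6); 6→7: 7 + 5 = 12; 12−1 = 11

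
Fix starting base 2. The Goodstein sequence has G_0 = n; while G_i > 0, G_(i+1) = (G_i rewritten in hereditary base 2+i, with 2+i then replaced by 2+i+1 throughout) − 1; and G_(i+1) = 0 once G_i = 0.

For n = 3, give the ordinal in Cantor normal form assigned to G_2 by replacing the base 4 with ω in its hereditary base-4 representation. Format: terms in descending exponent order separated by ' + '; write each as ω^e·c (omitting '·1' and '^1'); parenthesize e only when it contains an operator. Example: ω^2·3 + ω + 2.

(0) 3|_2 = 2 + 1 ↦ 3 + 1|_3 = 4 ⇒ 3
(1) 3|_3 = 3 ↦ 4|_4 = 4 ⇒ 3

3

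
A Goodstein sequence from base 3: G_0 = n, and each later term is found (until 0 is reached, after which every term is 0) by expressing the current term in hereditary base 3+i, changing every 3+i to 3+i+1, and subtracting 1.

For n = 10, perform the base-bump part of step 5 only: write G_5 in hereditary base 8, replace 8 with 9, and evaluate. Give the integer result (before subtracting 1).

(0) 10|_3 = 3^2 + 1 ↦ 4^2 + 1|_4 = 17 ⇒ 16
(1) 16|_4 = 4^2 ↦ 5^2|_5 = 25 ⇒ 24
(2) 24|_5 = 4·5 + 4 ↦ 4·6 + 4|_6 = 28 ⇒ 27
(3) 27|_6 = 4·6 + 3 ↦ 4·7 + 3|_7 = 31 ⇒ 30
(4) 30|_7 = 4·7 + 2 ↦ 4·8 + 2|_8 = 34 ⇒ 33

37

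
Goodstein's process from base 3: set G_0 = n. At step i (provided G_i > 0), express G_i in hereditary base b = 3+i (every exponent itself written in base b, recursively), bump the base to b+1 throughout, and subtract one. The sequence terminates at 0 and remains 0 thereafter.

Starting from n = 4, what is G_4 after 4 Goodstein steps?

i=0: 4 = 3 + 1 (b=3); 3→4: 4 + 1 = 5; 5−1 = 4
i=1: 4 = 4 (b=4); 4→5: 5 = 5; 5−1 = 4
i=2: 4 = 4 (b=5); 5→6: 4 = 4; 4−1 = 3
i=3: 3 = 3 (b=6); 6→7: 3 = 3; 3−1 = 2

2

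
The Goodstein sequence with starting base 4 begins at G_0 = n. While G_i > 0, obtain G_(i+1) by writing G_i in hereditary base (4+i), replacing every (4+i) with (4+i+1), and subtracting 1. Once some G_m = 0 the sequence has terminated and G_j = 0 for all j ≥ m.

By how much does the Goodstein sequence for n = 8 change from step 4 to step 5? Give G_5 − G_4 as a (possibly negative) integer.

[0] 8 ≡ 2·4 (base 4). Lift 5: 10. −1: 9.
[1] 9 ≡ 5 + 4 (base 5). Lift 6: 10. −1: 9.
[2] 9 ≡ 6 + 3 (base 6). Lift 7: 10. −1: 9.
[3] 9 ≡ 7 + 2 (base 7). Lift 8: 10. −1: 9.
[4] 9 ≡ 8 + 1 (base 8). Lift 9: 10. −1: 9.

0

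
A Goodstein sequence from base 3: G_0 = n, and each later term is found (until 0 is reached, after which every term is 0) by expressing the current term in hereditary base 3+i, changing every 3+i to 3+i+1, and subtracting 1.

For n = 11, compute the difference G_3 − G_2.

10

step 0: 11 = 3^2 + 2; sub 4 for 3: 4^2 + 2; = 18; G_1 = 18−1 = 17
step 1: 17 = 4^2 + 1; sub 5 for 4: 5^2 + 1; = 26; G_2 = 26−1 = 25
step 2: 25 = 5^2; sub 6 for 5: 6^2; = 36; G_3 = 36−1 = 35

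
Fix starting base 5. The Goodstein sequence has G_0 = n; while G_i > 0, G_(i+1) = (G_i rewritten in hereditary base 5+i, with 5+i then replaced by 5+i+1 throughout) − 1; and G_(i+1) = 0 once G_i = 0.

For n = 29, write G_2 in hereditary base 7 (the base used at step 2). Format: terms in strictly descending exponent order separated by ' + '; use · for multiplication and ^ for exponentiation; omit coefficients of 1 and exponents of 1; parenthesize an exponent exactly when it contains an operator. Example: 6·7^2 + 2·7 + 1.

i=0: 29 = 5^2 + 4 (b=5); 5→6: 6^2 + 4 = 40; 40−1 = 39
i=1: 39 = 6^2 + 3 (b=6); 6→7: 7^2 + 3 = 52; 52−1 = 51
i=2: 51 = 7^2 + 2 (b=7); 7→8: 8^2 + 2 = 66; 66−1 = 65

7^2 + 2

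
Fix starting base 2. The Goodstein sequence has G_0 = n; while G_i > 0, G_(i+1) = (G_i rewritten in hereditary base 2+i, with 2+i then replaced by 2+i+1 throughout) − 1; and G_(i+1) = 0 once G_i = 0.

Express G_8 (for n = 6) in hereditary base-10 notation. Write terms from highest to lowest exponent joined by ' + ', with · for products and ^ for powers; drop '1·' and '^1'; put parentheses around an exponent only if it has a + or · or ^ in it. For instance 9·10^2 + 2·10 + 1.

G_0=6  [base 2] 2^2 + 2  →[2↦3]→  3^3 + 3 = 30  −1 ⇒ G_1=29
G_1=29  [base 3] 3^3 + 2  →[3↦4]→  4^4 + 2 = 258  −1 ⇒ G_2=257
G_2=257  [base 4] 4^4 + 1  →[4↦5]→  5^5 + 1 = 3126  −1 ⇒ G_3=3125
G_3=3125  [base 5] 5^5  →[5↦6]→  6^6 = 46656  −1 ⇒ G_4=46655
G_4=46655  [base 6] 5·6^5 + 5·6^4 + 5·6^3 + 5·6^2 + 5·6 + 5  →[6↦7]→  5·7^5 + 5·7^4 + 5·7^3 + 5·7^2 + 5·7 + 5 = 98040  −1 ⇒ G_5=98039
G_5=98039  [base 7] 5·7^5 + 5·7^4 + 5·7^3 + 5·7^2 + 5·7 + 4  →[7↦8]→  5·8^5 + 5·8^4 + 5·8^3 + 5·8^2 + 5·8 + 4 = 187244  −1 ⇒ G_6=187243
G_6=187243  [base 8] 5·8^5 + 5·8^4 + 5·8^3 + 5·8^2 + 5·8 + 3  →[8↦9]→  5·9^5 + 5·9^4 + 5·9^3 + 5·9^2 + 5·9 + 3 = 332148  −1 ⇒ G_7=332147
G_7=332147  [base 9] 5·9^5 + 5·9^4 + 5·9^3 + 5·9^2 + 5·9 + 2  →[9↦10]→  5·10^5 + 5·10^4 + 5·10^3 + 5·10^2 + 5·10 + 2 = 555552  −1 ⇒ G_8=555551

5·10^5 + 5·10^4 + 5·10^3 + 5·10^2 + 5·10 + 1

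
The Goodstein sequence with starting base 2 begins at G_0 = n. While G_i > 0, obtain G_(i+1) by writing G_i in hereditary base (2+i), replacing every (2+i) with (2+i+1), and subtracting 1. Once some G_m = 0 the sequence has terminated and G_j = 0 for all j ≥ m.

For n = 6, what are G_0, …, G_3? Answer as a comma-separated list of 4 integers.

6, 29, 257, 3125

6 —HB2→ 2^2 + 2 —bump→ 3^3 + 3 = 30 —(−1)→ 29
29 —HB3→ 3^3 + 2 —bump→ 4^4 + 2 = 258 —(−1)→ 257
257 —HB4→ 4^4 + 1 —bump→ 5^5 + 1 = 3126 —(−1)→ 3125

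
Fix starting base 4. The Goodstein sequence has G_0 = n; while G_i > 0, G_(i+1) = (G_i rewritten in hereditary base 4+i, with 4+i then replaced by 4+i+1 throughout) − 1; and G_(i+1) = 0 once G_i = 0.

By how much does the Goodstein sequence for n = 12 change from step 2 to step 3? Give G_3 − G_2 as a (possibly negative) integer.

1

[0] 12 ≡ 3·4 (base 4). Lift 5: 15. −1: 14.
[1] 14 ≡ 2·5 + 4 (base 5). Lift 6: 16. −1: 15.
[2] 15 ≡ 2·6 + 3 (base 6). Lift 7: 17. −1: 16.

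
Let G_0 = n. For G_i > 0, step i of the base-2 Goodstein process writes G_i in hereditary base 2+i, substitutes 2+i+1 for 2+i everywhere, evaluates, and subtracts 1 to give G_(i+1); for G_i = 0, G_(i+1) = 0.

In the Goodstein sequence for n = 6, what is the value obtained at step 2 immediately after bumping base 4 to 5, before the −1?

(0) 6|_2 = 2^2 + 2 ↦ 3^3 + 3|_3 = 30 ⇒ 29
(1) 29|_3 = 3^3 + 2 ↦ 4^4 + 2|_4 = 258 ⇒ 257

3126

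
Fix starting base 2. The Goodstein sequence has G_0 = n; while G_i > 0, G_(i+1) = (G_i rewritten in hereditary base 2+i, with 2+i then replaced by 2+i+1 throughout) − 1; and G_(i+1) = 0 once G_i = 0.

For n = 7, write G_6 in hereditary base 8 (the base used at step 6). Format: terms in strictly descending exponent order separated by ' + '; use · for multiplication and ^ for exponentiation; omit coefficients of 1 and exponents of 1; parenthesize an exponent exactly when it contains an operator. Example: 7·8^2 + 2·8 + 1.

7·8^7 + 7·8^6 + 7·8^5 + 7·8^4 + 7·8^3 + 7·8^2 + 7·8 + 7

i=0: 7 = 2^2 + 2 + 1 (b=2); 2→3: 3^3 + 3 + 1 = 31; 31−1 = 30
i=1: 30 = 3^3 + 3 (b=3); 3→4: 4^4 + 4 = 260; 260−1 = 259
i=2: 259 = 4^4 + 3 (b=4); 4→5: 5^5 + 3 = 3128; 3128−1 = 3127
i=3: 3127 = 5^5 + 2 (b=5); 5→6: 6^6 + 2 = 46658; 46658−1 = 46657
i=4: 46657 = 6^6 + 1 (b=6); 6→7: 7^7 + 1 = 823544; 823544−1 = 823543
i=5: 823543 = 7^7 (b=7); 7→8: 8^8 = 16777216; 16777216−1 = 16777215
i=6: 16777215 = 7·8^7 + 7·8^6 + 7·8^5 + 7·8^4 + 7·8^3 + 7·8^2 + 7·8 + 7 (b=8); 8→9: 7·9^7 + 7·9^6 + 7·9^5 + 7·9^4 + 7·9^3 + 7·9^2 + 7·9 + 7 = 37665880; 37665880−1 = 37665879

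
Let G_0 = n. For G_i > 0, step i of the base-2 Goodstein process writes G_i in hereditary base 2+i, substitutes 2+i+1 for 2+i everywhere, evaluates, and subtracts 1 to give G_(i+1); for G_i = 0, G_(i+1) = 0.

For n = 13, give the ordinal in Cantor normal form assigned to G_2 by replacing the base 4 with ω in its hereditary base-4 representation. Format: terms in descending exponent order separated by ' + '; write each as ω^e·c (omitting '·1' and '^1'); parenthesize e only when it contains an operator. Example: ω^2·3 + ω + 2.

(0) 13|_2 = 2^(2 + 1) + 2^2 + 1 ↦ 3^(3 + 1) + 3^3 + 1|_3 = 109 ⇒ 108
(1) 108|_3 = 3^(3 + 1) + 3^3 ↦ 4^(4 + 1) + 4^4|_4 = 1280 ⇒ 1279
(2) 1279|_4 = 4^(4 + 1) + 3·4^3 + 3·4^2 + 3·4 + 3 ↦ 5^(5 + 1) + 3·5^3 + 3·5^2 + 3·5 + 3|_5 = 16093 ⇒ 16092

ω^(ω + 1) + ω^3·3 + ω^2·3 + ω·3 + 3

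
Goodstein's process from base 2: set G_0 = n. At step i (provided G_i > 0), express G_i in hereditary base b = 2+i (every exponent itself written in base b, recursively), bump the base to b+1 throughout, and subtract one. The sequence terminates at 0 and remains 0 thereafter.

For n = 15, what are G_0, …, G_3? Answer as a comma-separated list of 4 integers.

15, 111, 1283, 18752

G_0=15  [base 2] 2^(2 + 1) + 2^2 + 2 + 1  →[2↦3]→  3^(3 + 1) + 3^3 + 3 + 1 = 112  −1 ⇒ G_1=111
G_1=111  [base 3] 3^(3 + 1) + 3^3 + 3  →[3↦4]→  4^(4 + 1) + 4^4 + 4 = 1284  −1 ⇒ G_2=1283
G_2=1283  [base 4] 4^(4 + 1) + 4^4 + 3  →[4↦5]→  5^(5 + 1) + 5^5 + 3 = 18753  −1 ⇒ G_3=18752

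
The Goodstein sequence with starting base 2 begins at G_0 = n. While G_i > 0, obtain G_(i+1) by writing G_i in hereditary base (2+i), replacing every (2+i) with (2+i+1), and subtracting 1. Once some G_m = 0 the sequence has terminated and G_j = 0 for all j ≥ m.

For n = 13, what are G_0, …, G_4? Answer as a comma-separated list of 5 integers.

13, 108, 1279, 16092, 280711

i=0: 13 = 2^(2 + 1) + 2^2 + 1 (b=2); 2→3: 3^(3 + 1) + 3^3 + 1 = 109; 109−1 = 108
i=1: 108 = 3^(3 + 1) + 3^3 (b=3); 3→4: 4^(4 + 1) + 4^4 = 1280; 1280−1 = 1279
i=2: 1279 = 4^(4 + 1) + 3·4^3 + 3·4^2 + 3·4 + 3 (b=4); 4→5: 5^(5 + 1) + 3·5^3 + 3·5^2 + 3·5 + 3 = 16093; 16093−1 = 16092
i=3: 16092 = 5^(5 + 1) + 3·5^3 + 3·5^2 + 3·5 + 2 (b=5); 5→6: 6^(6 + 1) + 3·6^3 + 3·6^2 + 3·6 + 2 = 280712; 280712−1 = 280711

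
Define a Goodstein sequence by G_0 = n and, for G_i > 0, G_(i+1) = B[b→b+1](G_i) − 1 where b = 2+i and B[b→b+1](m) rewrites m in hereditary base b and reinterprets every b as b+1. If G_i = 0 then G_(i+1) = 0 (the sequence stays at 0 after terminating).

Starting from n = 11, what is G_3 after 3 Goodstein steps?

base 2: 11 = 2^(2 + 1) + 2 + 1; at 3: 3^(3 + 1) + 3 + 1 = 85; next = 84
base 3: 84 = 3^(3 + 1) + 3; at 4: 4^(4 + 1) + 4 = 1028; next = 1027
base 4: 1027 = 4^(4 + 1) + 3; at 5: 5^(5 + 1) + 3 = 15628; next = 15627

15627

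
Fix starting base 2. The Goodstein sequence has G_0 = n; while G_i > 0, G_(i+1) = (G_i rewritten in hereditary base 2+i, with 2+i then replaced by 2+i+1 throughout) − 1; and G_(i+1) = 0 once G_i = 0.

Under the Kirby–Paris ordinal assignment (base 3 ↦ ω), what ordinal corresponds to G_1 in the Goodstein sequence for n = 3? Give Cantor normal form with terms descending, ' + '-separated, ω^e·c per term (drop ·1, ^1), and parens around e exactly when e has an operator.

i=0: 3 = 2 + 1 (b=2); 2→3: 3 + 1 = 4; 4−1 = 3
i=1: 3 = 3 (b=3); 3→4: 4 = 4; 4−1 = 3

ω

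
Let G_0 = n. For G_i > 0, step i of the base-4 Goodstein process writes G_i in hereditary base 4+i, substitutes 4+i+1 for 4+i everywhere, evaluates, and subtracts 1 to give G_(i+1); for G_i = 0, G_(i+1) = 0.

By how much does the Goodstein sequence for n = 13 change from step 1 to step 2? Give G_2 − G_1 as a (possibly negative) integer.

G_0=13  [base 4] 3·4 + 1  →[4↦5]→  3·5 + 1 = 16  −1 ⇒ G_1=15
G_1=15  [base 5] 3·5  →[5↦6]→  3·6 = 18  −1 ⇒ G_2=17

2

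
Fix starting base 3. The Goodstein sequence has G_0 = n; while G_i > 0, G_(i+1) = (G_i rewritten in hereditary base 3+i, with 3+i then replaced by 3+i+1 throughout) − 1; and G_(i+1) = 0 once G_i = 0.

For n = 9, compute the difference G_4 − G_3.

2

[0] 9 ≡ 3^2 (base 3). Lift 4: 16. −1: 15.
[1] 15 ≡ 3·4 + 3 (base 4). Lift 5: 18. −1: 17.
[2] 17 ≡ 3·5 + 2 (base 5). Lift 6: 20. −1: 19.
[3] 19 ≡ 3·6 + 1 (base 6). Lift 7: 22. −1: 21.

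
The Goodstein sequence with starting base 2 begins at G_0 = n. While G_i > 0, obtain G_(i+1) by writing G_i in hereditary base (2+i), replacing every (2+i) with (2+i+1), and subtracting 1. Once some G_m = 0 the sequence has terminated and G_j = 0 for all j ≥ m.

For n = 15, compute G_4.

G_0=15  [base 2] 2^(2 + 1) + 2^2 + 2 + 1  →[2↦3]→  3^(3 + 1) + 3^3 + 3 + 1 = 112  −1 ⇒ G_1=111
G_1=111  [base 3] 3^(3 + 1) + 3^3 + 3  →[3↦4]→  4^(4 + 1) + 4^4 + 4 = 1284  −1 ⇒ G_2=1283
G_2=1283  [base 4] 4^(4 + 1) + 4^4 + 3  →[4↦5]→  5^(5 + 1) + 5^5 + 3 = 18753  −1 ⇒ G_3=18752
G_3=18752  [base 5] 5^(5 + 1) + 5^5 + 2  →[5↦6]→  6^(6 + 1) + 6^6 + 2 = 326594  −1 ⇒ G_4=326593
G_4=326593  [base 6] 6^(6 + 1) + 6^6 + 1  →[6↦7]→  7^(7 + 1) + 7^7 + 1 = 6588345  −1 ⇒ G_5=6588344

326593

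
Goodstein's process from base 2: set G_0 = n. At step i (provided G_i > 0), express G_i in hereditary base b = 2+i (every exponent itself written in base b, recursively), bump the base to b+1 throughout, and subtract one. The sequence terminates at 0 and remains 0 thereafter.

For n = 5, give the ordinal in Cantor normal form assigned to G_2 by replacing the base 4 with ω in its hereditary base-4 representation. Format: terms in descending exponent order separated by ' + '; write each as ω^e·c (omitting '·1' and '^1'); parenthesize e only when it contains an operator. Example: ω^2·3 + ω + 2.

i=0: 5 = 2^2 + 1 (b=2); 2→3: 3^3 + 1 = 28; 28−1 = 27
i=1: 27 = 3^3 (b=3); 3→4: 4^4 = 256; 256−1 = 255
i=2: 255 = 3·4^3 + 3·4^2 + 3·4 + 3 (b=4); 4→5: 3·5^3 + 3·5^2 + 3·5 + 3 = 468; 468−1 = 467

ω^3·3 + ω^2·3 + ω·3 + 3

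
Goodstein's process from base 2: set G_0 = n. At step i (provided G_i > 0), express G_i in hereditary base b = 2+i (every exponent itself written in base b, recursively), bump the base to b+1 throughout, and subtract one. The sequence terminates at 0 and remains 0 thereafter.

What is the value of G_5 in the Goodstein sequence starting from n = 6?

6 —HB2→ 2^2 + 2 —bump→ 3^3 + 3 = 30 —(−1)→ 29
29 —HB3→ 3^3 + 2 —bump→ 4^4 + 2 = 258 —(−1)→ 257
257 —HB4→ 4^4 + 1 —bump→ 5^5 + 1 = 3126 —(−1)→ 3125
3125 —HB5→ 5^5 —bump→ 6^6 = 46656 —(−1)→ 46655
46655 —HB6→ 5·6^5 + 5·6^4 + 5·6^3 + 5·6^2 + 5·6 + 5 —bump→ 5·7^5 + 5·7^4 + 5·7^3 + 5·7^2 + 5·7 + 5 = 98040 —(−1)→ 98039
98039 —HB7→ 5·7^5 + 5·7^4 + 5·7^3 + 5·7^2 + 5·7 + 4 —bump→ 5·8^5 + 5·8^4 + 5·8^3 + 5·8^2 + 5·8 + 4 = 187244 —(−1)→ 187243

98039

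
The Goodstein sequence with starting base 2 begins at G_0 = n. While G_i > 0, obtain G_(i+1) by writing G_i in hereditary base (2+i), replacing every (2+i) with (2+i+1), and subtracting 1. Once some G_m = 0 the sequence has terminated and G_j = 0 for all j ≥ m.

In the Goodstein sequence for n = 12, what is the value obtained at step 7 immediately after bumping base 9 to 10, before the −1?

G_0 = 12. HB_2(12) = 2^(2 + 1) + 2^2. Bump = 108. G_1 = 107.
G_1 = 107. HB_3(107) = 3^(3 + 1) + 2·3^2 + 2·3 + 2. Bump = 1066. G_2 = 1065.
G_2 = 1065. HB_4(1065) = 4^(4 + 1) + 2·4^2 + 2·4 + 1. Bump = 15686. G_3 = 15685.
G_3 = 15685. HB_5(15685) = 5^(5 + 1) + 2·5^2 + 2·5. Bump = 280020. G_4 = 280019.
G_4 = 280019. HB_6(280019) = 6^(6 + 1) + 2·6^2 + 6 + 5. Bump = 5764911. G_5 = 5764910.
G_5 = 5764910. HB_7(5764910) = 7^(7 + 1) + 2·7^2 + 7 + 4. Bump = 134217868. G_6 = 134217867.
G_6 = 134217867. HB_8(134217867) = 8^(8 + 1) + 2·8^2 + 8 + 3. Bump = 3486784575. G_7 = 3486784574.

100000000212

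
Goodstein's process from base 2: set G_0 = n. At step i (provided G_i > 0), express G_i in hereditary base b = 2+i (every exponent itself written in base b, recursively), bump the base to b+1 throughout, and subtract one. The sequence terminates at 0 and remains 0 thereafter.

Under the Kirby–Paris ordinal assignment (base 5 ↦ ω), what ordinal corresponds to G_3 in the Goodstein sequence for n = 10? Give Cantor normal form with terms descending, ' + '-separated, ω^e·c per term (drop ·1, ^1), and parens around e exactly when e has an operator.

10 —HB2→ 2^(2 + 1) + 2 —bump→ 3^(3 + 1) + 3 = 84 —(−1)→ 83
83 —HB3→ 3^(3 + 1) + 2 —bump→ 4^(4 + 1) + 2 = 1026 —(−1)→ 1025
1025 —HB4→ 4^(4 + 1) + 1 —bump→ 5^(5 + 1) + 1 = 15626 —(−1)→ 15625
15625 —HB5→ 5^(5 + 1) —bump→ 6^(6 + 1) = 279936 —(−1)→ 279935

ω^(ω + 1)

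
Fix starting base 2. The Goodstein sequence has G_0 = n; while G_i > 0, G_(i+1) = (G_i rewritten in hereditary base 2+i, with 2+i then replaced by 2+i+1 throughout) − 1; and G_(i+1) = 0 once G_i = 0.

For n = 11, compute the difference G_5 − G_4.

step 0: 11 = 2^(2 + 1) + 2 + 1; sub 3 for 2: 3^(3 + 1) + 3 + 1; = 85; G_1 = 85−1 = 84
step 1: 84 = 3^(3 + 1) + 3; sub 4 for 3: 4^(4 + 1) + 4; = 1028; G_2 = 1028−1 = 1027
step 2: 1027 = 4^(4 + 1) + 3; sub 5 for 4: 5^(5 + 1) + 3; = 15628; G_3 = 15628−1 = 15627
step 3: 15627 = 5^(5 + 1) + 2; sub 6 for 5: 6^(6 + 1) + 2; = 279938; G_4 = 279938−1 = 279937
step 4: 279937 = 6^(6 + 1) + 1; sub 7 for 6: 7^(7 + 1) + 1; = 5764802; G_5 = 5764802−1 = 5764801

5484864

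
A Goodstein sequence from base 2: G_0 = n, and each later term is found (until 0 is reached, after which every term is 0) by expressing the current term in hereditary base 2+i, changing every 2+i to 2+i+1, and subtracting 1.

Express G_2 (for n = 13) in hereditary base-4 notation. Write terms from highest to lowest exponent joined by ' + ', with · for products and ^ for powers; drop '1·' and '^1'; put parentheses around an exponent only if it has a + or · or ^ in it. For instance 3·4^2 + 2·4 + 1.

[0] 13 ≡ 2^(2 + 1) + 2^2 + 1 (base 2). Lift 3: 109. −1: 108.
[1] 108 ≡ 3^(3 + 1) + 3^3 (base 3). Lift 4: 1280. −1: 1279.
[2] 1279 ≡ 4^(4 + 1) + 3·4^3 + 3·4^2 + 3·4 + 3 (base 4). Lift 5: 16093. −1: 16092.

4^(4 + 1) + 3·4^3 + 3·4^2 + 3·4 + 3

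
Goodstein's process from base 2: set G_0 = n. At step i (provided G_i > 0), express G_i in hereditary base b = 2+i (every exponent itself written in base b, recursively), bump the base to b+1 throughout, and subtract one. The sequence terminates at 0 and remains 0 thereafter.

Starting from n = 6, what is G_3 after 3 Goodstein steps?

3125

G_0=6  [base 2] 2^2 + 2  →[2↦3]→  3^3 + 3 = 30  −1 ⇒ G_1=29
G_1=29  [base 3] 3^3 + 2  →[3↦4]→  4^4 + 2 = 258  −1 ⇒ G_2=257
G_2=257  [base 4] 4^4 + 1  →[4↦5]→  5^5 + 1 = 3126  −1 ⇒ G_3=3125
G_3=3125  [base 5] 5^5  →[5↦6]→  6^6 = 46656  −1 ⇒ G_4=46655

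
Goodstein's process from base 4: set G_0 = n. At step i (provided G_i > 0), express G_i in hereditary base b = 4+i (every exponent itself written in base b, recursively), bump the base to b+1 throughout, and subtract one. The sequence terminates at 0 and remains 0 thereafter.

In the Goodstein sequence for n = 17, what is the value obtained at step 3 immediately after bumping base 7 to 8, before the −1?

[0] 17 ≡ 4^2 + 1 (base 4). Lift 5: 26. −1: 25.
[1] 25 ≡ 5^2 (base 5). Lift 6: 36. −1: 35.
[2] 35 ≡ 5·6 + 5 (base 6). Lift 7: 40. −1: 39.
[3] 39 ≡ 5·7 + 4 (base 7). Lift 8: 44. −1: 43.

44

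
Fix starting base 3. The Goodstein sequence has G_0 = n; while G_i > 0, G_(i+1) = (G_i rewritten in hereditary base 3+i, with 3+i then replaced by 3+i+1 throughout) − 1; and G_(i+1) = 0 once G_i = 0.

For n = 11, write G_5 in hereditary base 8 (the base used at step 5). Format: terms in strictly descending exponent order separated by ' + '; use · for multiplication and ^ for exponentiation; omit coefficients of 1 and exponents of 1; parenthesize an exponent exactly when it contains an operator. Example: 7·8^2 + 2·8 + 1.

base 3: 11 = 3^2 + 2; at 4: 4^2 + 2 = 18; next = 17
base 4: 17 = 4^2 + 1; at 5: 5^2 + 1 = 26; next = 25
base 5: 25 = 5^2; at 6: 6^2 = 36; next = 35
base 6: 35 = 5·6 + 5; at 7: 5·7 + 5 = 40; next = 39
base 7: 39 = 5·7 + 4; at 8: 5·8 + 4 = 44; next = 43

5·8 + 3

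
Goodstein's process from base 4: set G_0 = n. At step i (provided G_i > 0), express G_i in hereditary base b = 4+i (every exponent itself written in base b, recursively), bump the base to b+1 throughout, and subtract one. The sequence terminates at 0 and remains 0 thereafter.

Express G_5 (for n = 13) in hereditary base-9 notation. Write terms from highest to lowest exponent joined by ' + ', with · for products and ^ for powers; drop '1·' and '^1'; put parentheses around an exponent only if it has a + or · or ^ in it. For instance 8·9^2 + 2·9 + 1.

G_0=13  [base 4] 3·4 + 1  →[4↦5]→  3·5 + 1 = 16  −1 ⇒ G_1=15
G_1=15  [base 5] 3·5  →[5↦6]→  3·6 = 18  −1 ⇒ G_2=17
G_2=17  [base 6] 2·6 + 5  →[6↦7]→  2·7 + 5 = 19  −1 ⇒ G_3=18
G_3=18  [base 7] 2·7 + 4  →[7↦8]→  2·8 + 4 = 20  −1 ⇒ G_4=19
G_4=19  [base 8] 2·8 + 3  →[8↦9]→  2·9 + 3 = 21  −1 ⇒ G_5=20

2·9 + 2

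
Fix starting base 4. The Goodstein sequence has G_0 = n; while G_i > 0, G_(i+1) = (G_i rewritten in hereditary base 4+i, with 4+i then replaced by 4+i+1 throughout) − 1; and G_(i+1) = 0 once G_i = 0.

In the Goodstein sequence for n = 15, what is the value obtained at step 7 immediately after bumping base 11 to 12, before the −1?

i=0: 15 = 3·4 + 3 (b=4); 4→5: 3·5 + 3 = 18; 18−1 = 17
i=1: 17 = 3·5 + 2 (b=5); 5→6: 3·6 + 2 = 20; 20−1 = 19
i=2: 19 = 3·6 + 1 (b=6); 6→7: 3·7 + 1 = 22; 22−1 = 21
i=3: 21 = 3·7 (b=7); 7→8: 3·8 = 24; 24−1 = 23
i=4: 23 = 2·8 + 7 (b=8); 8→9: 2·9 + 7 = 25; 25−1 = 24
i=5: 24 = 2·9 + 6 (b=9); 9→10: 2·10 + 6 = 26; 26−1 = 25
i=6: 25 = 2·10 + 5 (b=10); 10→11: 2·11 + 5 = 27; 27−1 = 26
i=7: 26 = 2·11 + 4 (b=11); 11→12: 2·12 + 4 = 28; 28−1 = 27

28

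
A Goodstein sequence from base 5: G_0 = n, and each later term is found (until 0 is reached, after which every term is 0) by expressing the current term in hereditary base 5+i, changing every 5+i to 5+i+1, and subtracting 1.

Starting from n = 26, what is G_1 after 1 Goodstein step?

36

G_0 = 26. HB_5(26) = 5^2 + 1. Bump = 37. G_1 = 36.
G_1 = 36. HB_6(36) = 6^2. Bump = 49. G_2 = 48.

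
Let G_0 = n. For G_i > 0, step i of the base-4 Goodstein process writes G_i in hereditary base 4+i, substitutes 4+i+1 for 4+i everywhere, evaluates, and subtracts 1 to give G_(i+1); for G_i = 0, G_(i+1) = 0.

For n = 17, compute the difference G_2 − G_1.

(0) 17|_4 = 4^2 + 1 ↦ 5^2 + 1|_5 = 26 ⇒ 25
(1) 25|_5 = 5^2 ↦ 6^2|_6 = 36 ⇒ 35

10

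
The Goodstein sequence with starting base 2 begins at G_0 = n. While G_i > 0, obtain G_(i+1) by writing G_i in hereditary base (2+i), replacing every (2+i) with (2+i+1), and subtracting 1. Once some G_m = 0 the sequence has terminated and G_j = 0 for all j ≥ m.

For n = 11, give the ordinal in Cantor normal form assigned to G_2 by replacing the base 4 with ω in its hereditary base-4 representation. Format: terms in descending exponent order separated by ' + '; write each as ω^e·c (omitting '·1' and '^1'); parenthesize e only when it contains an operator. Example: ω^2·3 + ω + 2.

ω^(ω + 1) + 3

G_0=11  [base 2] 2^(2 + 1) + 2 + 1  →[2↦3]→  3^(3 + 1) + 3 + 1 = 85  −1 ⇒ G_1=84
G_1=84  [base 3] 3^(3 + 1) + 3  →[3↦4]→  4^(4 + 1) + 4 = 1028  −1 ⇒ G_2=1027
G_2=1027  [base 4] 4^(4 + 1) + 3  →[4↦5]→  5^(5 + 1) + 3 = 15628  −1 ⇒ G_3=15627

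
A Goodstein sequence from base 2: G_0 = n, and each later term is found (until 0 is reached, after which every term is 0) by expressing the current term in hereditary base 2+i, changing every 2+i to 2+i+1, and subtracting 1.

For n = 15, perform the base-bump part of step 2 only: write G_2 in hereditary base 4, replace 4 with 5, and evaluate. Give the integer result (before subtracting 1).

18753

G_0 = 15. HB_2(15) = 2^(2 + 1) + 2^2 + 2 + 1. Bump = 112. G_1 = 111.
G_1 = 111. HB_3(111) = 3^(3 + 1) + 3^3 + 3. Bump = 1284. G_2 = 1283.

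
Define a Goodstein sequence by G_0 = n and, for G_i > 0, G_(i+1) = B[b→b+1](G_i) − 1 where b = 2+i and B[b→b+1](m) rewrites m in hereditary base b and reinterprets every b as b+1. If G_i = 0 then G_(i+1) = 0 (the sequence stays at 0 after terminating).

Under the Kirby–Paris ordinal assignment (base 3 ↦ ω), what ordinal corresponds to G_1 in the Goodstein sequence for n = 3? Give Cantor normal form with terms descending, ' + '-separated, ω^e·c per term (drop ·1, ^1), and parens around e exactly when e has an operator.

[0] 3 ≡ 2 + 1 (base 2). Lift 3: 4. −1: 3.
[1] 3 ≡ 3 (base 3). Lift 4: 4. −1: 3.

ω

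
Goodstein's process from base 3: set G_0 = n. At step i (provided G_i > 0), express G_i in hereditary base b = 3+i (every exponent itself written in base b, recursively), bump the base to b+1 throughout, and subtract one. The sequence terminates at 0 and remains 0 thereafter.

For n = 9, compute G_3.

(0) 9|_3 = 3^2 ↦ 4^2|_4 = 16 ⇒ 15
(1) 15|_4 = 3·4 + 3 ↦ 3·5 + 3|_5 = 18 ⇒ 17
(2) 17|_5 = 3·5 + 2 ↦ 3·6 + 2|_6 = 20 ⇒ 19
(3) 19|_6 = 3·6 + 1 ↦ 3·7 + 1|_7 = 22 ⇒ 21

19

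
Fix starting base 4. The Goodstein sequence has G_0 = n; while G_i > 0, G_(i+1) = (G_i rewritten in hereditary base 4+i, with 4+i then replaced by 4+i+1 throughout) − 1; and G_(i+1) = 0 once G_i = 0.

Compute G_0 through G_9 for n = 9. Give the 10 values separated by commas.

9, 10, 11, 11, 11, 11, 11, 11, 11, 10

i=0: 9 = 2·4 + 1 (b=4); 4→5: 2·5 + 1 = 11; 11−1 = 10
i=1: 10 = 2·5 (b=5); 5→6: 2·6 = 12; 12−1 = 11
i=2: 11 = 6 + 5 (b=6); 6→7: 7 + 5 = 12; 12−1 = 11
i=3: 11 = 7 + 4 (b=7); 7→8: 8 + 4 = 12; 12−1 = 11
i=4: 11 = 8 + 3 (b=8); 8→9: 9 + 3 = 12; 12−1 = 11
i=5: 11 = 9 + 2 (b=9); 9→10: 10 + 2 = 12; 12−1 = 11
i=6: 11 = 10 + 1 (b=10); 10→11: 11 + 1 = 12; 12−1 = 11
i=7: 11 = 11 (b=11); 11→12: 12 = 12; 12−1 = 11
i=8: 11 = 11 (b=12); 12→13: 11 = 11; 11−1 = 10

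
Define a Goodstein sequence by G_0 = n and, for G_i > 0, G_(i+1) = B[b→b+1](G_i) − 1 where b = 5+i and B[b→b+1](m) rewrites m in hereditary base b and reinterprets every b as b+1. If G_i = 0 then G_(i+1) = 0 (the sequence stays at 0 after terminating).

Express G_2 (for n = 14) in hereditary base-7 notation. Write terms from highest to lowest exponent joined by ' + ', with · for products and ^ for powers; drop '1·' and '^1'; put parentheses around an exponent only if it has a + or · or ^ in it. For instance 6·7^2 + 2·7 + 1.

2·7 + 2

base 5: 14 = 2·5 + 4; at 6: 2·6 + 4 = 16; next = 15
base 6: 15 = 2·6 + 3; at 7: 2·7 + 3 = 17; next = 16
base 7: 16 = 2·7 + 2; at 8: 2·8 + 2 = 18; next = 17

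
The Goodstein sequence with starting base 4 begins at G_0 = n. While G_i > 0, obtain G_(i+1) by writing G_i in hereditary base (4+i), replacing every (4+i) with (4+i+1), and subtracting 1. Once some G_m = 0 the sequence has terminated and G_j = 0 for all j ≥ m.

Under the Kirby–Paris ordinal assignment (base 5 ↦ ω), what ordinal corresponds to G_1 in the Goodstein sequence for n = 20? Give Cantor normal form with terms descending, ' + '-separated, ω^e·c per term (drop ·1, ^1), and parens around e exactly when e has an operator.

ω^2 + 4

20 —HB4→ 4^2 + 4 —bump→ 5^2 + 5 = 30 —(−1)→ 29
29 —HB5→ 5^2 + 4 —bump→ 6^2 + 4 = 40 —(−1)→ 39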